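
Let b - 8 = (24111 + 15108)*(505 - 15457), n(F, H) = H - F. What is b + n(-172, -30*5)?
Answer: -586402458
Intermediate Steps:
b = -586402480 (b = 8 + (24111 + 15108)*(505 - 15457) = 8 + 39219*(-14952) = 8 - 586402488 = -586402480)
b + n(-172, -30*5) = -586402480 + (-30*5 - 1*(-172)) = -586402480 + (-150 + 172) = -586402480 + 22 = -586402458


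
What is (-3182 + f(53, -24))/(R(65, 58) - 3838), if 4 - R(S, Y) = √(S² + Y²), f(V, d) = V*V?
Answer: 1430082/14691967 - 373*√7589/14691967 ≈ 0.095126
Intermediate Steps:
f(V, d) = V²
R(S, Y) = 4 - √(S² + Y²)
(-3182 + f(53, -24))/(R(65, 58) - 3838) = (-3182 + 53²)/((4 - √(65² + 58²)) - 3838) = (-3182 + 2809)/((4 - √(4225 + 3364)) - 3838) = -373/((4 - √7589) - 3838) = -373/(-3834 - √7589)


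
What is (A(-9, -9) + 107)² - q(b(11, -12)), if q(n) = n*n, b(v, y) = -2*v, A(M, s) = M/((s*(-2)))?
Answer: 43433/4 ≈ 10858.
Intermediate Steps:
A(M, s) = -M/(2*s) (A(M, s) = M/((-2*s)) = M*(-1/(2*s)) = -M/(2*s))
q(n) = n²
(A(-9, -9) + 107)² - q(b(11, -12)) = (-½*(-9)/(-9) + 107)² - (-2*11)² = (-½*(-9)*(-⅑) + 107)² - 1*(-22)² = (-½ + 107)² - 1*484 = (213/2)² - 484 = 45369/4 - 484 = 43433/4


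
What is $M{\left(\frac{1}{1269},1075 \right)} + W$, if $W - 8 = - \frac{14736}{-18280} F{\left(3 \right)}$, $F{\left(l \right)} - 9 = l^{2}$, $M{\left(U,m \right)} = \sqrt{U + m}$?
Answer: $\frac{51436}{2285} + \frac{4 \sqrt{12021801}}{423} \approx 55.297$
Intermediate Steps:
$F{\left(l \right)} = 9 + l^{2}$
$W = \frac{51436}{2285}$ ($W = 8 + - \frac{14736}{-18280} \left(9 + 3^{2}\right) = 8 + \left(-14736\right) \left(- \frac{1}{18280}\right) \left(9 + 9\right) = 8 + \frac{1842}{2285} \cdot 18 = 8 + \frac{33156}{2285} = \frac{51436}{2285} \approx 22.51$)
$M{\left(\frac{1}{1269},1075 \right)} + W = \sqrt{\frac{1}{1269} + 1075} + \frac{51436}{2285} = \sqrt{\frac{1364176}{1269}} + \frac{51436}{2285} = \frac{4 \sqrt{12021801}}{423} + \frac{51436}{2285} = \frac{51436}{2285} + \frac{4 \sqrt{12021801}}{423}$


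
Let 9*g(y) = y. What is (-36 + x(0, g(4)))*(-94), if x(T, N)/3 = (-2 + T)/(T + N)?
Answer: 4653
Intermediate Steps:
g(y) = y/9
x(T, N) = 3*(-2 + T)/(N + T) (x(T, N) = 3*((-2 + T)/(T + N)) = 3*((-2 + T)/(N + T)) = 3*(-2 + T)/(N + T))
(-36 + x(0, g(4)))*(-94) = (-36 + 3*(-2 + 0)/((⅑)*4 + 0))*(-94) = (-36 + 3*(-2)/(4/9 + 0))*(-94) = (-36 + 3*(-2)/(4/9))*(-94) = (-36 + 3*(9/4)*(-2))*(-94) = (-36 - 27/2)*(-94) = -99/2*(-94) = 4653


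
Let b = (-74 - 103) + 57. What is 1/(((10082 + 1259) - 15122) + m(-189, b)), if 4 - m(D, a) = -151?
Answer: -1/3626 ≈ -0.00027579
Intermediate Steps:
b = -120 (b = -177 + 57 = -120)
m(D, a) = 155 (m(D, a) = 4 - 1*(-151) = 4 + 151 = 155)
1/(((10082 + 1259) - 15122) + m(-189, b)) = 1/(((10082 + 1259) - 15122) + 155) = 1/((11341 - 15122) + 155) = 1/(-3781 + 155) = 1/(-3626) = -1/3626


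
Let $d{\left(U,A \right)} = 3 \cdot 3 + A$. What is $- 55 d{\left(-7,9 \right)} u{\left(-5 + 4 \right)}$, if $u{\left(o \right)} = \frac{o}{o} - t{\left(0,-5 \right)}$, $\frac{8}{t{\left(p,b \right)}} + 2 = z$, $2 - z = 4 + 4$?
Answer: $-1980$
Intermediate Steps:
$z = -6$ ($z = 2 - \left(4 + 4\right) = 2 - 8 = -6$)
$t{\left(p,b \right)} = -1$ ($t{\left(p,b \right)} = \frac{8}{-2 - 6} = \frac{8}{-8} = 8 \left(- \frac{1}{8}\right) = -1$)
$d{\left(U,A \right)} = 9 + A$
$u{\left(o \right)} = 2$ ($u{\left(o \right)} = \frac{o}{o} - -1 = 1 + 1 = 2$)
$- 55 d{\left(-7,9 \right)} u{\left(-5 + 4 \right)} = - 55 \left(9 + 9\right) 2 = \left(-55\right) 18 \cdot 2 = \left(-990\right) 2 = -1980$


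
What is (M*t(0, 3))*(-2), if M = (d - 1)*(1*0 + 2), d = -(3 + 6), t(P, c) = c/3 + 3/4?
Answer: 70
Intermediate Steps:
t(P, c) = ¾ + c/3 (t(P, c) = c*(⅓) + 3*(¼) = c/3 + ¾ = ¾ + c/3)
d = -9 (d = -1*9 = -9)
M = -20 (M = (-9 - 1)*(1*0 + 2) = -10*(0 + 2) = -10*2 = -20)
(M*t(0, 3))*(-2) = -20*(¾ + (⅓)*3)*(-2) = -20*(¾ + 1)*(-2) = -20*7/4*(-2) = -35*(-2) = 70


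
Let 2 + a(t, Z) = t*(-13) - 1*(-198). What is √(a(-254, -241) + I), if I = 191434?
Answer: 2*√48733 ≈ 441.51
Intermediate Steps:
a(t, Z) = 196 - 13*t (a(t, Z) = -2 + (t*(-13) - 1*(-198)) = -2 + (-13*t + 198) = -2 + (198 - 13*t) = 196 - 13*t)
√(a(-254, -241) + I) = √((196 - 13*(-254)) + 191434) = √((196 + 3302) + 191434) = √(3498 + 191434) = √194932 = 2*√48733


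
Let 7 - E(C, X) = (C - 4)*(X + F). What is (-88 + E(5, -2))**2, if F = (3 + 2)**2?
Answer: 10816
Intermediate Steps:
F = 25 (F = 5**2 = 25)
E(C, X) = 7 - (-4 + C)*(25 + X) (E(C, X) = 7 - (C - 4)*(X + 25) = 7 - (-4 + C)*(25 + X))
(-88 + E(5, -2))**2 = (-88 + (107 - 25*5 + 4*(-2) - 1*5*(-2)))**2 = (-88 + (107 - 125 - 8 + 10))**2 = (-88 - 16)**2 = (-104)**2 = 10816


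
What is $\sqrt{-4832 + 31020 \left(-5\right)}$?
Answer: $2 i \sqrt{39983} \approx 399.92 i$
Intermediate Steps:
$\sqrt{-4832 + 31020 \left(-5\right)} = \sqrt{-4832 - 155100} = \sqrt{-159932} = 2 i \sqrt{39983}$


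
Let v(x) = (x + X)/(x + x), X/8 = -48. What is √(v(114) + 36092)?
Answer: √52115138/38 ≈ 189.98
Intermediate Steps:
X = -384 (X = 8*(-48) = -384)
v(x) = (-384 + x)/(2*x) (v(x) = (x - 384)/(x + x) = (-384 + x)/((2*x)) = (-384 + x)*(1/(2*x)) = (-384 + x)/(2*x))
√(v(114) + 36092) = √((½)*(-384 + 114)/114 + 36092) = √((½)*(1/114)*(-270) + 36092) = √(-45/38 + 36092) = √(1371451/38) = √52115138/38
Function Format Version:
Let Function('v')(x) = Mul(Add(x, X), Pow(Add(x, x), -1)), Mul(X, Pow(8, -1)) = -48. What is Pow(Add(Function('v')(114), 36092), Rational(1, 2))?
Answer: Mul(Rational(1, 38), Pow(52115138, Rational(1, 2))) ≈ 189.98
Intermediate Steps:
X = -384 (X = Mul(8, -48) = -384)
Function('v')(x) = Mul(Rational(1, 2), Pow(x, -1), Add(-384, x)) (Function('v')(x) = Mul(Add(x, -384), Pow(Add(x, x), -1)) = Mul(Add(-384, x), Pow(Mul(2, x), -1)) = Mul(Add(-384, x), Mul(Rational(1, 2), Pow(x, -1))) = Mul(Rational(1, 2), Pow(x, -1), Add(-384, x)))
Pow(Add(Function('v')(114), 36092), Rational(1, 2)) = Pow(Add(Mul(Rational(1, 2), Pow(114, -1), Add(-384, 114)), 36092), Rational(1, 2)) = Pow(Add(Mul(Rational(1, 2), Rational(1, 114), -270), 36092), Rational(1, 2)) = Pow(Add(Rational(-45, 38), 36092), Rational(1, 2)) = Pow(Rational(1371451, 38), Rational(1, 2)) = Mul(Rational(1, 38), Pow(52115138, Rational(1, 2)))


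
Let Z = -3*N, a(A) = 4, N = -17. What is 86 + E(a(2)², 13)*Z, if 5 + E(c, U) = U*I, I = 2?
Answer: 1157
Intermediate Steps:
Z = 51 (Z = -3*(-17) = 51)
E(c, U) = -5 + 2*U (E(c, U) = -5 + U*2 = -5 + 2*U)
86 + E(a(2)², 13)*Z = 86 + (-5 + 2*13)*51 = 86 + (-5 + 26)*51 = 86 + 21*51 = 86 + 1071 = 1157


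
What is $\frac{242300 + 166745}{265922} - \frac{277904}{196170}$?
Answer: $\frac{3170785081}{26082959370} \approx 0.12157$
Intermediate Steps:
$\frac{242300 + 166745}{265922} - \frac{277904}{196170} = 409045 \cdot \frac{1}{265922} - \frac{138952}{98085} = \frac{409045}{265922} - \frac{138952}{98085} = \frac{3170785081}{26082959370}$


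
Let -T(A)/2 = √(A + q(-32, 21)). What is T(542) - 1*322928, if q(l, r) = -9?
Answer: -322928 - 2*√533 ≈ -3.2297e+5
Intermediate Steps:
T(A) = -2*√(-9 + A) (T(A) = -2*√(A - 9) = -2*√(-9 + A))
T(542) - 1*322928 = -2*√(-9 + 542) - 1*322928 = -2*√533 - 322928 = -322928 - 2*√533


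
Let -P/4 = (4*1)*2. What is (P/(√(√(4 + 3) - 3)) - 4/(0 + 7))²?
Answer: (4/7 - 32*I/√(3 - √7))² ≈ -2890.3 - 61.45*I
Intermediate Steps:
P = -32 (P = -4*4*1*2 = -16*2 = -4*8 = -32)
(P/(√(√(4 + 3) - 3)) - 4/(0 + 7))² = (-32/√(√(4 + 3) - 3) - 4/(0 + 7))² = (-32/√(√7 - 3) - 4/7)² = (-32/√(-3 + √7) - 4*⅐)² = (-32/√(-3 + √7) - 4/7)² = (-4/7 - 32/√(-3 + √7))²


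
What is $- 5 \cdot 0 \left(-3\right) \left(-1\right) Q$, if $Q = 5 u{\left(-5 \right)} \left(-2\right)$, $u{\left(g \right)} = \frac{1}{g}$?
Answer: $0$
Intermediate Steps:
$Q = 2$ ($Q = \frac{5}{-5} \left(-2\right) = 5 \left(- \frac{1}{5}\right) \left(-2\right) = \left(-1\right) \left(-2\right) = 2$)
$- 5 \cdot 0 \left(-3\right) \left(-1\right) Q = - 5 \cdot 0 \left(-3\right) \left(-1\right) 2 = - 5 \cdot 0 \left(-1\right) 2 = \left(-5\right) 0 \cdot 2 = 0 \cdot 2 = 0$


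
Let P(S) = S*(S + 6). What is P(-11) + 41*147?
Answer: 6082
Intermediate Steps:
P(S) = S*(6 + S)
P(-11) + 41*147 = -11*(6 - 11) + 41*147 = -11*(-5) + 6027 = 55 + 6027 = 6082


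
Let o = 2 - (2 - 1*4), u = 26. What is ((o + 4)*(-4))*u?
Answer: -832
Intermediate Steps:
o = 4 (o = 2 - (2 - 4) = 2 - 1*(-2) = 2 + 2 = 4)
((o + 4)*(-4))*u = ((4 + 4)*(-4))*26 = (8*(-4))*26 = -32*26 = -832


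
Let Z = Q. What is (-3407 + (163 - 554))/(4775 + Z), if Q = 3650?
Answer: -3798/8425 ≈ -0.45080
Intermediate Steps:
Z = 3650
(-3407 + (163 - 554))/(4775 + Z) = (-3407 + (163 - 554))/(4775 + 3650) = (-3407 - 391)/8425 = -3798*1/8425 = -3798/8425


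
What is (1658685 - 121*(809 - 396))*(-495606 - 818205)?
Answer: -2113543521432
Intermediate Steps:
(1658685 - 121*(809 - 396))*(-495606 - 818205) = (1658685 - 121*413)*(-1313811) = (1658685 - 49973)*(-1313811) = 1608712*(-1313811) = -2113543521432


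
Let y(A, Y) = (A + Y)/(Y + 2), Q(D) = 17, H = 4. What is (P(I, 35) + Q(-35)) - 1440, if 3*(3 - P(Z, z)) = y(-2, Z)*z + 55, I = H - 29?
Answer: -100190/69 ≈ -1452.0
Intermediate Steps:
y(A, Y) = (A + Y)/(2 + Y)
I = -25 (I = 4 - 29 = -25)
P(Z, z) = -46/3 - z*(-2 + Z)/(3*(2 + Z)) (P(Z, z) = 3 - (((-2 + Z)/(2 + Z))*z + 55)/3 = 3 - (z*(-2 + Z)/(2 + Z) + 55)/3 = 3 - (55 + z*(-2 + Z)/(2 + Z))/3 = 3 + (-55/3 - z*(-2 + Z)/(3*(2 + Z))) = -46/3 - z*(-2 + Z)/(3*(2 + Z)))
(P(I, 35) + Q(-35)) - 1440 = ((-92 - 46*(-25) - 1*35*(-2 - 25))/(3*(2 - 25)) + 17) - 1440 = ((⅓)*(-92 + 1150 - 1*35*(-27))/(-23) + 17) - 1440 = ((⅓)*(-1/23)*(-92 + 1150 + 945) + 17) - 1440 = ((⅓)*(-1/23)*2003 + 17) - 1440 = (-2003/69 + 17) - 1440 = -830/69 - 1440 = -100190/69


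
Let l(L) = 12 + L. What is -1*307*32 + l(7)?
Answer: -9805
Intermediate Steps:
-1*307*32 + l(7) = -1*307*32 + (12 + 7) = -307*32 + 19 = -9824 + 19 = -9805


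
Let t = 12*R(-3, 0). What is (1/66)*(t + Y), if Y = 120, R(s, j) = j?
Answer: 20/11 ≈ 1.8182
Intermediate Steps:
t = 0 (t = 12*0 = 0)
(1/66)*(t + Y) = (1/66)*(0 + 120) = (1*(1/66))*120 = (1/66)*120 = 20/11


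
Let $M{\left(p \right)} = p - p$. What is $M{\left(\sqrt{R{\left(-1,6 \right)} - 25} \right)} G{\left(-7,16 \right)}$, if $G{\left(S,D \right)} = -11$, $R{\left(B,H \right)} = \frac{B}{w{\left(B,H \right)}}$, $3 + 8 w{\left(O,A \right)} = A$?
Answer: $0$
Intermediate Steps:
$w{\left(O,A \right)} = - \frac{3}{8} + \frac{A}{8}$
$R{\left(B,H \right)} = \frac{B}{- \frac{3}{8} + \frac{H}{8}}$
$M{\left(p \right)} = 0$
$M{\left(\sqrt{R{\left(-1,6 \right)} - 25} \right)} G{\left(-7,16 \right)} = 0 \left(-11\right) = 0$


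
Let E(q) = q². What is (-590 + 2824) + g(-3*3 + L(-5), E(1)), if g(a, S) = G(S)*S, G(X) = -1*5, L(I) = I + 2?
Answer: 2229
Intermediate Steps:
L(I) = 2 + I
G(X) = -5
g(a, S) = -5*S
(-590 + 2824) + g(-3*3 + L(-5), E(1)) = (-590 + 2824) - 5*1² = 2234 - 5*1 = 2234 - 5 = 2229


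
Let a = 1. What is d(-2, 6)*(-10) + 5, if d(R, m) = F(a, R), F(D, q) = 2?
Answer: -15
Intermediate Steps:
d(R, m) = 2
d(-2, 6)*(-10) + 5 = 2*(-10) + 5 = -20 + 5 = -15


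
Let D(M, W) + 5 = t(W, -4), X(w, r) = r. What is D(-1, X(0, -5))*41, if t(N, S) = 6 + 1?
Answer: 82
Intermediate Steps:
t(N, S) = 7
D(M, W) = 2 (D(M, W) = -5 + 7 = 2)
D(-1, X(0, -5))*41 = 2*41 = 82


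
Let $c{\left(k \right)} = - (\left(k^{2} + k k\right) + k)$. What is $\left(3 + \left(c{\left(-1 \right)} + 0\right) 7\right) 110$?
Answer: $-440$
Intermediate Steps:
$c{\left(k \right)} = - k - 2 k^{2}$ ($c{\left(k \right)} = - (\left(k^{2} + k^{2}\right) + k) = - (2 k^{2} + k) = - (k + 2 k^{2}) = - k - 2 k^{2}$)
$\left(3 + \left(c{\left(-1 \right)} + 0\right) 7\right) 110 = \left(3 + \left(\left(-1\right) \left(-1\right) \left(1 + 2 \left(-1\right)\right) + 0\right) 7\right) 110 = \left(3 + \left(\left(-1\right) \left(-1\right) \left(1 - 2\right) + 0\right) 7\right) 110 = \left(3 + \left(\left(-1\right) \left(-1\right) \left(-1\right) + 0\right) 7\right) 110 = \left(3 + \left(-1 + 0\right) 7\right) 110 = \left(3 - 7\right) 110 = \left(-4\right) 110 = -440$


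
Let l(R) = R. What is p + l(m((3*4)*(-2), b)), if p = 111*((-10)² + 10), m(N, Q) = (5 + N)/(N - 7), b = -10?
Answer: 378529/31 ≈ 12211.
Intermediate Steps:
m(N, Q) = (5 + N)/(-7 + N)
p = 12210 (p = 111*(100 + 10) = 111*110 = 12210)
p + l(m((3*4)*(-2), b)) = 12210 + (5 + (3*4)*(-2))/(-7 + (3*4)*(-2)) = 12210 + (5 + 12*(-2))/(-7 + 12*(-2)) = 12210 + (5 - 24)/(-7 - 24) = 12210 - 19/(-31) = 12210 - 1/31*(-19) = 12210 + 19/31 = 378529/31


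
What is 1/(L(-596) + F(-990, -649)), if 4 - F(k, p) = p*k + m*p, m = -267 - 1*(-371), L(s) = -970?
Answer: -1/575980 ≈ -1.7362e-6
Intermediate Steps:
m = 104 (m = -267 + 371 = 104)
F(k, p) = 4 - 104*p - k*p (F(k, p) = 4 - (p*k + 104*p) = 4 - (k*p + 104*p) = 4 - (104*p + k*p) = 4 + (-104*p - k*p) = 4 - 104*p - k*p)
1/(L(-596) + F(-990, -649)) = 1/(-970 + (4 - 104*(-649) - 1*(-990)*(-649))) = 1/(-970 + (4 + 67496 - 642510)) = 1/(-970 - 575010) = 1/(-575980) = -1/575980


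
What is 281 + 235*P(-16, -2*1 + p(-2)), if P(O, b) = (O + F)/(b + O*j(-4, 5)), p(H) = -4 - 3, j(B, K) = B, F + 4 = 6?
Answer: 2433/11 ≈ 221.18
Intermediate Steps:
F = 2 (F = -4 + 6 = 2)
p(H) = -7
P(O, b) = (2 + O)/(b - 4*O) (P(O, b) = (O + 2)/(b + O*(-4)) = (2 + O)/(b - 4*O))
281 + 235*P(-16, -2*1 + p(-2)) = 281 + 235*((2 - 16)/((-2*1 - 7) - 4*(-16))) = 281 + 235*(-14/((-2 - 7) + 64)) = 281 + 235*(-14/(-9 + 64)) = 281 + 235*(-14/55) = 281 - 658/11 = 2433/11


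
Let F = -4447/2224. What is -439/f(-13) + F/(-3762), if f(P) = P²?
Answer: -3672224489/1413970272 ≈ -2.5971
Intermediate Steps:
F = -4447/2224 (F = -4447*1/2224 = -4447/2224 ≈ -1.9995)
-439/f(-13) + F/(-3762) = -439/((-13)²) - 4447/2224/(-3762) = -439/169 - 4447/2224*(-1/3762) = -439*1/169 + 4447/8366688 = -439/169 + 4447/8366688 = -3672224489/1413970272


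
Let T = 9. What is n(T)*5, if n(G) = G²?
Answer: 405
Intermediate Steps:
n(T)*5 = 9²*5 = 81*5 = 405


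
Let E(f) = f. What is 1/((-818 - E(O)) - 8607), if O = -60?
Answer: -1/9365 ≈ -0.00010678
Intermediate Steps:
1/((-818 - E(O)) - 8607) = 1/((-818 - 1*(-60)) - 8607) = 1/((-818 + 60) - 8607) = 1/(-758 - 8607) = 1/(-9365) = -1/9365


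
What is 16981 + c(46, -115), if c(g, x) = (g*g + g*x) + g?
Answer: 13853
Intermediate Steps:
c(g, x) = g + g**2 + g*x (c(g, x) = (g**2 + g*x) + g = g + g**2 + g*x)
16981 + c(46, -115) = 16981 + 46*(1 + 46 - 115) = 16981 + 46*(-68) = 16981 - 3128 = 13853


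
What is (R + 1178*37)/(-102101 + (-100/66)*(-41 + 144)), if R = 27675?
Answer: -2351613/3374483 ≈ -0.69688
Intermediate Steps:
(R + 1178*37)/(-102101 + (-100/66)*(-41 + 144)) = (27675 + 1178*37)/(-102101 + (-100/66)*(-41 + 144)) = (27675 + 43586)/(-102101 - 100*1/66*103) = 71261/(-102101 - 50/33*103) = 71261/(-102101 - 5150/33) = 71261/(-3374483/33) = 71261*(-33/3374483) = -2351613/3374483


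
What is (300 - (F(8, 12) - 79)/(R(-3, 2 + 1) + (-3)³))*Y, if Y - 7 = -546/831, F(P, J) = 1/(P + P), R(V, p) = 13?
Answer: 16550187/8864 ≈ 1867.1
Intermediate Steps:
F(P, J) = 1/(2*P)
Y = 1757/277 (Y = 7 - 546/831 = 7 - 546*1/831 = 7 - 182/277 = 1757/277 ≈ 6.3430)
(300 - (F(8, 12) - 79)/(R(-3, 2 + 1) + (-3)³))*Y = (300 - ((½)/8 - 79)/(13 + (-3)³))*(1757/277) = (300 - ((½)*(⅛) - 79)/(13 - 27))*(1757/277) = (300 - (1/16 - 79)/(-14))*(1757/277) = (300 - (-1263)*(-1)/(16*14))*(1757/277) = (300 - 1*1263/224)*(1757/277) = (300 - 1263/224)*(1757/277) = (65937/224)*(1757/277) = 16550187/8864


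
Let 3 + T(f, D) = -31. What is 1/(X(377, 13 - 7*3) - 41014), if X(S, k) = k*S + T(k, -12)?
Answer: -1/44064 ≈ -2.2694e-5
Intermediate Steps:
T(f, D) = -34 (T(f, D) = -3 - 31 = -34)
X(S, k) = -34 + S*k (X(S, k) = k*S - 34 = S*k - 34 = -34 + S*k)
1/(X(377, 13 - 7*3) - 41014) = 1/((-34 + 377*(13 - 7*3)) - 41014) = 1/((-34 + 377*(13 - 21)) - 41014) = 1/((-34 + 377*(-8)) - 41014) = 1/((-34 - 3016) - 41014) = 1/(-3050 - 41014) = 1/(-44064) = -1/44064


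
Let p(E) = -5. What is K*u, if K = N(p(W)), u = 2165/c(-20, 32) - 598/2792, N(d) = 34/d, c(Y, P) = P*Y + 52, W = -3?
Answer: 6796073/256515 ≈ 26.494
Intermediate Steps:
c(Y, P) = 52 + P*Y
u = -399769/102606 (u = 2165/(52 + 32*(-20)) - 598/2792 = 2165/(52 - 640) - 598*1/2792 = 2165/(-588) - 299/1396 = 2165*(-1/588) - 299/1396 = -2165/588 - 299/1396 = -399769/102606 ≈ -3.8962)
K = -34/5 (K = 34/(-5) = 34*(-⅕) = -34/5 ≈ -6.8000)
K*u = -34/5*(-399769/102606) = 6796073/256515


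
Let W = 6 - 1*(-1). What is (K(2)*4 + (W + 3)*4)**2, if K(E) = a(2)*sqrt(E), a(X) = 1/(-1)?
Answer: 1632 - 320*sqrt(2) ≈ 1179.5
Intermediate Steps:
W = 7 (W = 6 + 1 = 7)
a(X) = -1
K(E) = -sqrt(E)
(K(2)*4 + (W + 3)*4)**2 = (-sqrt(2)*4 + (7 + 3)*4)**2 = (-4*sqrt(2) + 10*4)**2 = (-4*sqrt(2) + 40)**2 = (40 - 4*sqrt(2))**2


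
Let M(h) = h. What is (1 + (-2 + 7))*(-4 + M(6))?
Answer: 12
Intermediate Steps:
(1 + (-2 + 7))*(-4 + M(6)) = (1 + (-2 + 7))*(-4 + 6) = (1 + 5)*2 = 6*2 = 12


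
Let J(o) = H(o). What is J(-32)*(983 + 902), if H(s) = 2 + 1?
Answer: 5655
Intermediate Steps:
H(s) = 3
J(o) = 3
J(-32)*(983 + 902) = 3*(983 + 902) = 3*1885 = 5655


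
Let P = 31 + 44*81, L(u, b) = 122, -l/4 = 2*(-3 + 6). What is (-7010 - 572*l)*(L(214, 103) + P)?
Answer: 24970806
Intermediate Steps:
l = -24 (l = -8*(-3 + 6) = -8*3 = -4*6 = -24)
P = 3595 (P = 31 + 3564 = 3595)
(-7010 - 572*l)*(L(214, 103) + P) = (-7010 - 572*(-24))*(122 + 3595) = (-7010 + 13728)*3717 = 6718*3717 = 24970806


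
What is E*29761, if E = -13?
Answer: -386893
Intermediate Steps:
E*29761 = -13*29761 = -386893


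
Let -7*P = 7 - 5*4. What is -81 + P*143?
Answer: 1292/7 ≈ 184.57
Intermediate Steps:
P = 13/7 (P = -(7 - 5*4)/7 = -(7 - 20)/7 = -⅐*(-13) = 13/7 ≈ 1.8571)
-81 + P*143 = -81 + (13/7)*143 = -81 + 1859/7 = 1292/7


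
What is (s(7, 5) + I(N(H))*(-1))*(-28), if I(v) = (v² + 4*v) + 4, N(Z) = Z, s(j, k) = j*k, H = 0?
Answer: -868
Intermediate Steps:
I(v) = 4 + v² + 4*v
(s(7, 5) + I(N(H))*(-1))*(-28) = (7*5 + (4 + 0² + 4*0)*(-1))*(-28) = (35 + (4 + 0 + 0)*(-1))*(-28) = (35 + 4*(-1))*(-28) = (35 - 4)*(-28) = 31*(-28) = -868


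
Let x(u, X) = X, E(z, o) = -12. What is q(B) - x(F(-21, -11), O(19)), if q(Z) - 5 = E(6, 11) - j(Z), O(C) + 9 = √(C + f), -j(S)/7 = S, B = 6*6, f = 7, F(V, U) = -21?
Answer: 254 - √26 ≈ 248.90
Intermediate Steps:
B = 36
j(S) = -7*S
O(C) = -9 + √(7 + C) (O(C) = -9 + √(C + 7) = -9 + √(7 + C))
q(Z) = -7 + 7*Z (q(Z) = 5 + (-12 - (-7)*Z) = 5 + (-12 + 7*Z) = -7 + 7*Z)
q(B) - x(F(-21, -11), O(19)) = (-7 + 7*36) - (-9 + √(7 + 19)) = (-7 + 252) - (-9 + √26) = 245 + (9 - √26) = 254 - √26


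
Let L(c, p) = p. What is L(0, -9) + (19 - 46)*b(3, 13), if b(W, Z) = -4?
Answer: 99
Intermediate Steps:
L(0, -9) + (19 - 46)*b(3, 13) = -9 + (19 - 46)*(-4) = -9 - 27*(-4) = -9 + 108 = 99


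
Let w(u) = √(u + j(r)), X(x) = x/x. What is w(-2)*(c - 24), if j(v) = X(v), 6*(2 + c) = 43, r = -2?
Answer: -113*I/6 ≈ -18.833*I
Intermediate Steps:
X(x) = 1
c = 31/6 (c = -2 + (⅙)*43 = -2 + 43/6 = 31/6 ≈ 5.1667)
j(v) = 1
w(u) = √(1 + u) (w(u) = √(u + 1) = √(1 + u))
w(-2)*(c - 24) = √(1 - 2)*(31/6 - 24) = √(-1)*(-113/6) = I*(-113/6) = -113*I/6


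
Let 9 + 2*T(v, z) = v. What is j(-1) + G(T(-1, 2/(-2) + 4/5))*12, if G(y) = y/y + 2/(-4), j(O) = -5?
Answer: 1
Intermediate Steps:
T(v, z) = -9/2 + v/2
G(y) = ½ (G(y) = 1 + 2*(-¼) = 1 - ½ = ½)
j(-1) + G(T(-1, 2/(-2) + 4/5))*12 = -5 + (½)*12 = -5 + 6 = 1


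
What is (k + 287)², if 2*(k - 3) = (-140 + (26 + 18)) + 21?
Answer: 255025/4 ≈ 63756.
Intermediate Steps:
k = -69/2 (k = 3 + ((-140 + (26 + 18)) + 21)/2 = 3 + ((-140 + 44) + 21)/2 = 3 + (-96 + 21)/2 = 3 + (½)*(-75) = 3 - 75/2 = -69/2 ≈ -34.500)
(k + 287)² = (-69/2 + 287)² = (505/2)² = 255025/4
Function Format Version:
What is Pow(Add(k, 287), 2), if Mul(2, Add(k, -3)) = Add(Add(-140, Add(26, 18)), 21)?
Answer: Rational(255025, 4) ≈ 63756.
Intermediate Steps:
k = Rational(-69, 2) (k = Add(3, Mul(Rational(1, 2), Add(Add(-140, Add(26, 18)), 21))) = Add(3, Mul(Rational(1, 2), Add(Add(-140, 44), 21))) = Add(3, Mul(Rational(1, 2), Add(-96, 21))) = Add(3, Mul(Rational(1, 2), -75)) = Add(3, Rational(-75, 2)) = Rational(-69, 2) ≈ -34.500)
Pow(Add(k, 287), 2) = Pow(Add(Rational(-69, 2), 287), 2) = Pow(Rational(505, 2), 2) = Rational(255025, 4)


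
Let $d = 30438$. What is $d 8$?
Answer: $243504$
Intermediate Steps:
$d 8 = 30438 \cdot 8 = 243504$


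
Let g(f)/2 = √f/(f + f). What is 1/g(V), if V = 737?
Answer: √737 ≈ 27.148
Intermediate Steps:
g(f) = f^(-½) (g(f) = 2*(√f/(f + f)) = 2*(√f/((2*f))) = 2*((1/(2*f))*√f) = 2*(1/(2*√f)) = f^(-½))
1/g(V) = 1/(737^(-½)) = 1/(√737/737) = √737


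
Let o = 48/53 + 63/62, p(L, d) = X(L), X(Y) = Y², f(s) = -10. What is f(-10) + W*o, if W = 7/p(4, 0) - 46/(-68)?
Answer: -7024475/893792 ≈ -7.8592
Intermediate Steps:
p(L, d) = L²
W = 303/272 (W = 7/(4²) - 46/(-68) = 7/16 - 46*(-1/68) = 7*(1/16) + 23/34 = 7/16 + 23/34 = 303/272 ≈ 1.1140)
o = 6315/3286 (o = 48*(1/53) + 63*(1/62) = 48/53 + 63/62 = 6315/3286 ≈ 1.9218)
f(-10) + W*o = -10 + (303/272)*(6315/3286) = -10 + 1913445/893792 = -7024475/893792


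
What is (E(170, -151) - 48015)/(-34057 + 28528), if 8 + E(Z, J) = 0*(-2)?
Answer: 48023/5529 ≈ 8.6857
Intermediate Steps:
E(Z, J) = -8 (E(Z, J) = -8 + 0*(-2) = -8 + 0 = -8)
(E(170, -151) - 48015)/(-34057 + 28528) = (-8 - 48015)/(-34057 + 28528) = -48023/(-5529) = -48023*(-1/5529) = 48023/5529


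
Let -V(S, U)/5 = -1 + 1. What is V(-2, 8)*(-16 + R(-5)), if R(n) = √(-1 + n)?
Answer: 0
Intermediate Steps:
V(S, U) = 0 (V(S, U) = -5*(-1 + 1) = -5*0 = 0)
V(-2, 8)*(-16 + R(-5)) = 0*(-16 + √(-1 - 5)) = 0*(-16 + √(-6)) = 0*(-16 + I*√6) = 0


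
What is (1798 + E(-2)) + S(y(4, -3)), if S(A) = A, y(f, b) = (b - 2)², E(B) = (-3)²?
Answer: 1832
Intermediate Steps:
E(B) = 9
y(f, b) = (-2 + b)²
(1798 + E(-2)) + S(y(4, -3)) = (1798 + 9) + (-2 - 3)² = 1807 + (-5)² = 1807 + 25 = 1832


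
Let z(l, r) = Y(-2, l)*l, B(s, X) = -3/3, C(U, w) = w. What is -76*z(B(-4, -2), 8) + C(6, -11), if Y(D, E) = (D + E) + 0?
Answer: -239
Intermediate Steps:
Y(D, E) = D + E
B(s, X) = -1 (B(s, X) = -3*⅓ = -1)
z(l, r) = l*(-2 + l) (z(l, r) = (-2 + l)*l = l*(-2 + l))
-76*z(B(-4, -2), 8) + C(6, -11) = -(-76)*(-2 - 1) - 11 = -(-76)*(-3) - 11 = -76*3 - 11 = -228 - 11 = -239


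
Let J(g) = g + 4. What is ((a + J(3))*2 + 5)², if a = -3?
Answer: 169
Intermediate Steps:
J(g) = 4 + g
((a + J(3))*2 + 5)² = ((-3 + (4 + 3))*2 + 5)² = ((-3 + 7)*2 + 5)² = (4*2 + 5)² = (8 + 5)² = 13² = 169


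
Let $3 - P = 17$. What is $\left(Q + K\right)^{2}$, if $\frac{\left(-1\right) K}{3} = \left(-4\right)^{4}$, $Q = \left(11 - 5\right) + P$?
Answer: $602176$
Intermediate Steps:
$P = -14$ ($P = 3 - 17 = -14$)
$Q = -8$ ($Q = \left(11 - 5\right) - 14 = 6 - 14 = -8$)
$K = -768$ ($K = - 3 \left(-4\right)^{4} = \left(-3\right) 256 = -768$)
$\left(Q + K\right)^{2} = \left(-8 - 768\right)^{2} = \left(-776\right)^{2} = 602176$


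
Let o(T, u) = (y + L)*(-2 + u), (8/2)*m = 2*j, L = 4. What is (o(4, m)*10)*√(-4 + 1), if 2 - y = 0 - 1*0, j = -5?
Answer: -270*I*√3 ≈ -467.65*I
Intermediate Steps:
m = -5/2 (m = (2*(-5))/4 = (¼)*(-10) = -5/2 ≈ -2.5000)
y = 2 (y = 2 - (0 - 1*0) = 2 - (0 + 0) = 2 - 1*0 = 2 + 0 = 2)
o(T, u) = -12 + 6*u (o(T, u) = (2 + 4)*(-2 + u) = 6*(-2 + u) = -12 + 6*u)
(o(4, m)*10)*√(-4 + 1) = ((-12 + 6*(-5/2))*10)*√(-4 + 1) = ((-12 - 15)*10)*√(-3) = (-27*10)*(I*√3) = -270*I*√3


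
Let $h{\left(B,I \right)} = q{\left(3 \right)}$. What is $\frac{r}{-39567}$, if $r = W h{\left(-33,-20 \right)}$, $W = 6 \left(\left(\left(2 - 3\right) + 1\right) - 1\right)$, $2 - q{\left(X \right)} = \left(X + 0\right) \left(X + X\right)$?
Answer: $- \frac{32}{13189} \approx -0.0024263$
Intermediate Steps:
$q{\left(X \right)} = 2 - 2 X^{2}$ ($q{\left(X \right)} = 2 - \left(X + 0\right) \left(X + X\right) = 2 - X 2 X = 2 - 2 X^{2}$)
$h{\left(B,I \right)} = -16$ ($h{\left(B,I \right)} = 2 - 2 \cdot 3^{2} = 2 - 18 = -16$)
$W = -6$ ($W = 6 \left(\left(-1 + 1\right) - 1\right) = 6 \left(0 - 1\right) = 6 \left(-1\right) = -6$)
$r = 96$ ($r = \left(-6\right) \left(-16\right) = 96$)
$\frac{r}{-39567} = \frac{96}{-39567} = 96 \left(- \frac{1}{39567}\right) = - \frac{32}{13189}$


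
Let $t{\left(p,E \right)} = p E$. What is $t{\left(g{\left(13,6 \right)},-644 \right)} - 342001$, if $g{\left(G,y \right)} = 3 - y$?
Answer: $-340069$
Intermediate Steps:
$t{\left(p,E \right)} = E p$
$t{\left(g{\left(13,6 \right)},-644 \right)} - 342001 = - 644 \left(3 - 6\right) - 342001 = \left(-644\right) \left(-3\right) - 342001 = 1932 - 342001 = -340069$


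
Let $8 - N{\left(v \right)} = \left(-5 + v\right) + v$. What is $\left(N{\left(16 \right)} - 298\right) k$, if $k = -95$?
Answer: $30115$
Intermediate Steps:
$N{\left(v \right)} = 13 - 2 v$ ($N{\left(v \right)} = 8 - \left(\left(-5 + v\right) + v\right) = 8 - \left(-5 + 2 v\right) = 13 - 2 v$)
$\left(N{\left(16 \right)} - 298\right) k = \left(\left(13 - 32\right) - 298\right) \left(-95\right) = \left(-19 - 298\right) \left(-95\right) = \left(-317\right) \left(-95\right) = 30115$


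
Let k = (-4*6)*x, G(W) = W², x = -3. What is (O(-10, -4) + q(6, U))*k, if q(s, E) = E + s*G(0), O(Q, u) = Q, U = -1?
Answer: -792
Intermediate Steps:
q(s, E) = E (q(s, E) = E + s*0² = E + s*0 = E + 0 = E)
k = 72 (k = -4*6*(-3) = -24*(-3) = 72)
(O(-10, -4) + q(6, U))*k = (-10 - 1)*72 = -11*72 = -792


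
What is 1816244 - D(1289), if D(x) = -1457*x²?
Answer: 2422652341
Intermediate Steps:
1816244 - D(1289) = 1816244 - (-1457)*1289² = 1816244 - (-1457)*1661521 = 1816244 - 1*(-2420836097) = 1816244 + 2420836097 = 2422652341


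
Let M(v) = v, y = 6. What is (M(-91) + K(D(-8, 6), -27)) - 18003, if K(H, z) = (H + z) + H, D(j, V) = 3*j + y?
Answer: -18157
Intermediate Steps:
D(j, V) = 6 + 3*j (D(j, V) = 3*j + 6 = 6 + 3*j)
K(H, z) = z + 2*H
(M(-91) + K(D(-8, 6), -27)) - 18003 = (-91 + (-27 + 2*(6 + 3*(-8)))) - 18003 = (-91 + (-27 + 2*(6 - 24))) - 18003 = (-91 + (-27 + 2*(-18))) - 18003 = (-91 + (-27 - 36)) - 18003 = (-91 - 63) - 18003 = -154 - 18003 = -18157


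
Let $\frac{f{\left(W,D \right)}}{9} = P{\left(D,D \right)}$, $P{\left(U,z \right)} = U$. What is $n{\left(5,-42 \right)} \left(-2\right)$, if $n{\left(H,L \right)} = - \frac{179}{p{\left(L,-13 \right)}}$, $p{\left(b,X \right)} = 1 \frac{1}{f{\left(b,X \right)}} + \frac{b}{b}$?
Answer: $\frac{20943}{58} \approx 361.09$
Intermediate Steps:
$f{\left(W,D \right)} = 9 D$
$p{\left(b,X \right)} = 1 + \frac{1}{9 X}$ ($p{\left(b,X \right)} = 1 \frac{1}{9 X} + \frac{b}{b} = 1 \frac{1}{9 X} + 1 = \frac{1}{9 X} + 1 = 1 + \frac{1}{9 X}$)
$n{\left(H,L \right)} = - \frac{20943}{116}$ ($n{\left(H,L \right)} = - \frac{179}{\frac{1}{-13} \left(\frac{1}{9} - 13\right)} = - \frac{179}{\left(- \frac{1}{13}\right) \left(- \frac{116}{9}\right)} = - \frac{179}{\frac{116}{117}} = \left(-179\right) \frac{117}{116} = - \frac{20943}{116}$)
$n{\left(5,-42 \right)} \left(-2\right) = \left(- \frac{20943}{116}\right) \left(-2\right) = \frac{20943}{58}$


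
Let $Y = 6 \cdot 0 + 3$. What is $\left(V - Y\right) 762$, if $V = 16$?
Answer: $9906$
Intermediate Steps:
$Y = 3$ ($Y = 0 + 3 = 3$)
$\left(V - Y\right) 762 = \left(16 - 3\right) 762 = 13 \cdot 762 = 9906$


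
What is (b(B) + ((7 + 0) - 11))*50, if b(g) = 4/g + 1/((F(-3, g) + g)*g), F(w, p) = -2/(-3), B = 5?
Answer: -2690/17 ≈ -158.24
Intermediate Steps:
F(w, p) = ⅔ (F(w, p) = -2*(-⅓) = ⅔)
b(g) = 4/g + 1/(g*(⅔ + g)) (b(g) = 4/g + 1/((⅔ + g)*g) = 4/g + 1/(g*(⅔ + g)))
(b(B) + ((7 + 0) - 11))*50 = ((11 + 12*5)/(5*(2 + 3*5)) + ((7 + 0) - 11))*50 = ((11 + 60)/(5*(2 + 15)) + (7 - 11))*50 = ((⅕)*71/17 - 4)*50 = ((⅕)*(1/17)*71 - 4)*50 = (71/85 - 4)*50 = -269/85*50 = -2690/17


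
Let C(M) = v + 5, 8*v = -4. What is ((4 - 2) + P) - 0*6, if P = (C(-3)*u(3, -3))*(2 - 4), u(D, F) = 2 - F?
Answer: -43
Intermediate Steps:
v = -1/2 (v = (1/8)*(-4) = -1/2 ≈ -0.50000)
C(M) = 9/2 (C(M) = -1/2 + 5 = 9/2)
P = -45 (P = (9*(2 - 1*(-3))/2)*(2 - 4) = (9*(2 + 3)/2)*(-2) = ((9/2)*5)*(-2) = (45/2)*(-2) = -45)
((4 - 2) + P) - 0*6 = ((4 - 2) - 45) - 0*6 = (2 - 45) - 2*0 = -43 + 0 = -43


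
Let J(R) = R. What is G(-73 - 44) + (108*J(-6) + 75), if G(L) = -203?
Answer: -776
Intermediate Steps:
G(-73 - 44) + (108*J(-6) + 75) = -203 + (108*(-6) + 75) = -203 + (-648 + 75) = -203 - 573 = -776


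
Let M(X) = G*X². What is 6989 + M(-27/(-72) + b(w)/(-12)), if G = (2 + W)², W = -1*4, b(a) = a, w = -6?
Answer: 111873/16 ≈ 6992.1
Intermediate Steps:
W = -4
G = 4 (G = (2 - 4)² = (-2)² = 4)
M(X) = 4*X²
6989 + M(-27/(-72) + b(w)/(-12)) = 6989 + 4*(-27/(-72) - 6/(-12))² = 6989 + 4*(-27*(-1/72) - 6*(-1/12))² = 6989 + 4*(3/8 + ½)² = 6989 + 4*(7/8)² = 6989 + 4*(49/64) = 6989 + 49/16 = 111873/16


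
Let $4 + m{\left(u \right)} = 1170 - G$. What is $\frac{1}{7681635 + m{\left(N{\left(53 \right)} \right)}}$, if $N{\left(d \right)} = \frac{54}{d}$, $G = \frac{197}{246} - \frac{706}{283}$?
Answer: $\frac{69618}{534861357943} \approx 1.3016 \cdot 10^{-7}$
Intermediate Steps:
$G = - \frac{117925}{69618}$ ($G = 197 \cdot \frac{1}{246} - \frac{706}{283} = \frac{197}{246} - \frac{706}{283} = - \frac{117925}{69618} \approx -1.6939$)
$m{\left(u \right)} = \frac{81292513}{69618}$ ($m{\left(u \right)} = -4 + \left(1170 - - \frac{117925}{69618}\right) = -4 + \left(1170 + \frac{117925}{69618}\right) = -4 + \frac{81570985}{69618} = \frac{81292513}{69618}$)
$\frac{1}{7681635 + m{\left(N{\left(53 \right)} \right)}} = \frac{1}{7681635 + \frac{81292513}{69618}} = \frac{1}{\frac{534861357943}{69618}} = \frac{69618}{534861357943}$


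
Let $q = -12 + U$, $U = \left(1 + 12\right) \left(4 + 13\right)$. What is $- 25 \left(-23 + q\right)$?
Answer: $-4650$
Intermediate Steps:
$U = 221$ ($U = 13 \cdot 17 = 221$)
$q = 209$ ($q = -12 + 221 = 209$)
$- 25 \left(-23 + q\right) = - 25 \left(-23 + 209\right) = \left(-25\right) 186 = -4650$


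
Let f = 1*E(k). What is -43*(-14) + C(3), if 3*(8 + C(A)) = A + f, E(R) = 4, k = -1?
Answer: 1789/3 ≈ 596.33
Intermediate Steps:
f = 4 (f = 1*4 = 4)
C(A) = -20/3 + A/3 (C(A) = -8 + (A + 4)/3 = -8 + (4 + A)/3 = -8 + (4/3 + A/3) = -20/3 + A/3)
-43*(-14) + C(3) = -43*(-14) + (-20/3 + (⅓)*3) = 602 + (-20/3 + 1) = 602 - 17/3 = 1789/3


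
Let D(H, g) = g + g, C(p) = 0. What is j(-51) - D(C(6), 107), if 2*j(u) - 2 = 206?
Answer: -110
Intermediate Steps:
j(u) = 104 (j(u) = 1 + (½)*206 = 1 + 103 = 104)
D(H, g) = 2*g
j(-51) - D(C(6), 107) = 104 - 2*107 = 104 - 1*214 = 104 - 214 = -110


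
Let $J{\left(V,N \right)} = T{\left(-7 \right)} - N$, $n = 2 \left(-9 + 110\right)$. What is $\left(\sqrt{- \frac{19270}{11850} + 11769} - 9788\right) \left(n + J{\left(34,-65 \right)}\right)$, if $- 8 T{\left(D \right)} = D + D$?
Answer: $-2630525 + \frac{215 \sqrt{16524040530}}{948} \approx -2.6014 \cdot 10^{6}$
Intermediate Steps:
$T{\left(D \right)} = - \frac{D}{4}$ ($T{\left(D \right)} = - \frac{D + D}{8} = - \frac{2 D}{8} = - \frac{D}{4}$)
$n = 202$ ($n = 2 \cdot 101 = 202$)
$J{\left(V,N \right)} = \frac{7}{4} - N$ ($J{\left(V,N \right)} = \left(- \frac{1}{4}\right) \left(-7\right) - N = \frac{7}{4} - N$)
$\left(\sqrt{- \frac{19270}{11850} + 11769} - 9788\right) \left(n + J{\left(34,-65 \right)}\right) = \left(\sqrt{- \frac{19270}{11850} + 11769} - 9788\right) \left(202 + \left(\frac{7}{4} - -65\right)\right) = \left(\sqrt{\left(-19270\right) \frac{1}{11850} + 11769} - 9788\right) \left(202 + \left(\frac{7}{4} + 65\right)\right) = \left(\sqrt{- \frac{1927}{1185} + 11769} - 9788\right) \left(202 + \frac{267}{4}\right) = \left(\sqrt{\frac{13944338}{1185}} - 9788\right) \frac{1075}{4} = \left(\frac{\sqrt{16524040530}}{1185} - 9788\right) \frac{1075}{4} = \left(-9788 + \frac{\sqrt{16524040530}}{1185}\right) \frac{1075}{4} = -2630525 + \frac{215 \sqrt{16524040530}}{948}$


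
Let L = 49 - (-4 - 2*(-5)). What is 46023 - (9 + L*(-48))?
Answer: 48078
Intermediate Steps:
L = 43 (L = 49 - (-4 + 10) = 49 - 1*6 = 49 - 6 = 43)
46023 - (9 + L*(-48)) = 46023 - (9 + 43*(-48)) = 46023 - (9 - 2064) = 46023 - 1*(-2055) = 46023 + 2055 = 48078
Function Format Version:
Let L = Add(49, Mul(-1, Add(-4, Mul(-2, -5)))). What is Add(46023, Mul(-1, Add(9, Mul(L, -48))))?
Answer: 48078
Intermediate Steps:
L = 43 (L = Add(49, Mul(-1, Add(-4, 10))) = Add(49, Mul(-1, 6)) = Add(49, -6) = 43)
Add(46023, Mul(-1, Add(9, Mul(L, -48)))) = Add(46023, Mul(-1, Add(9, Mul(43, -48)))) = Add(46023, Mul(-1, Add(9, -2064))) = Add(46023, Mul(-1, -2055)) = Add(46023, 2055) = 48078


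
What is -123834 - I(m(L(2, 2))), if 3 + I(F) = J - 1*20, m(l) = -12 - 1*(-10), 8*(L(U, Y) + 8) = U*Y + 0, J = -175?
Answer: -123636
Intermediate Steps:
L(U, Y) = -8 + U*Y/8 (L(U, Y) = -8 + (U*Y + 0)/8 = -8 + (U*Y)/8 = -8 + U*Y/8)
m(l) = -2 (m(l) = -12 + 10 = -2)
I(F) = -198 (I(F) = -3 + (-175 - 1*20) = -3 + (-175 - 20) = -3 - 195 = -198)
-123834 - I(m(L(2, 2))) = -123834 - 1*(-198) = -123834 + 198 = -123636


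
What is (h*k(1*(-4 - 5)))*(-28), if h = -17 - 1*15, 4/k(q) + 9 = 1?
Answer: -448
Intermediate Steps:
k(q) = -½ (k(q) = 4/(-9 + 1) = 4/(-8) = 4*(-⅛) = -½)
h = -32 (h = -17 - 15 = -32)
(h*k(1*(-4 - 5)))*(-28) = -32*(-½)*(-28) = 16*(-28) = -448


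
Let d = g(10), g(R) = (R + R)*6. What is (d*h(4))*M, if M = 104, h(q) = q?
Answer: 49920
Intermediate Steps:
g(R) = 12*R (g(R) = (2*R)*6 = 12*R)
d = 120 (d = 12*10 = 120)
(d*h(4))*M = (120*4)*104 = 480*104 = 49920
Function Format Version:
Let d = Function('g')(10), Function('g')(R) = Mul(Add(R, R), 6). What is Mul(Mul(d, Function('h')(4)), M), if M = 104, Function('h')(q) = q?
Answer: 49920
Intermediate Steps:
Function('g')(R) = Mul(12, R) (Function('g')(R) = Mul(Mul(2, R), 6) = Mul(12, R))
d = 120 (d = Mul(12, 10) = 120)
Mul(Mul(d, Function('h')(4)), M) = Mul(Mul(120, 4), 104) = Mul(480, 104) = 49920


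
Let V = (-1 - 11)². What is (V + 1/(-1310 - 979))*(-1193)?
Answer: -393230695/2289 ≈ -1.7179e+5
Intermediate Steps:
V = 144 (V = (-12)² = 144)
(V + 1/(-1310 - 979))*(-1193) = (144 + 1/(-1310 - 979))*(-1193) = (144 + 1/(-2289))*(-1193) = (144 - 1/2289)*(-1193) = (329615/2289)*(-1193) = -393230695/2289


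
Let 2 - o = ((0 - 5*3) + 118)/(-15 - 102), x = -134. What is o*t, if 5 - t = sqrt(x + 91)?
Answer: 1685/117 - 337*I*sqrt(43)/117 ≈ 14.402 - 18.888*I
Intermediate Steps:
o = 337/117 (o = 2 - ((0 - 5*3) + 118)/(-15 - 102) = 2 - ((0 - 15) + 118)/(-117) = 2 - (-15 + 118)*(-1)/117 = 2 - 103*(-1)/117 = 2 - 1*(-103/117) = 2 + 103/117 = 337/117 ≈ 2.8803)
t = 5 - I*sqrt(43) (t = 5 - sqrt(-134 + 91) = 5 - sqrt(-43) = 5 - I*sqrt(43) ≈ 5.0 - 6.5574*I)
o*t = 337*(5 - I*sqrt(43))/117 = 1685/117 - 337*I*sqrt(43)/117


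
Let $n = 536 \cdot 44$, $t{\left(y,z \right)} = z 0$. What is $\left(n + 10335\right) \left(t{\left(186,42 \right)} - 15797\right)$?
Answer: $-535818443$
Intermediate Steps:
$t{\left(y,z \right)} = 0$
$n = 23584$
$\left(n + 10335\right) \left(t{\left(186,42 \right)} - 15797\right) = \left(23584 + 10335\right) \left(0 - 15797\right) = 33919 \left(-15797\right) = -535818443$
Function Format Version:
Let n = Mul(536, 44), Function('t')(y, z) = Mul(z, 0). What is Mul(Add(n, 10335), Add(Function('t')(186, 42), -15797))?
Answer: -535818443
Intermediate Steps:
Function('t')(y, z) = 0
n = 23584
Mul(Add(n, 10335), Add(Function('t')(186, 42), -15797)) = Mul(Add(23584, 10335), Add(0, -15797)) = Mul(33919, -15797) = -535818443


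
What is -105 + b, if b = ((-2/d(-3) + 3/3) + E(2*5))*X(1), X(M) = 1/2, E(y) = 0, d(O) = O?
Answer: -625/6 ≈ -104.17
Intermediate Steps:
X(M) = ½
b = ⅚ (b = ((-2/(-3) + 3/3) + 0)*(½) = ((-2*(-⅓) + 3*(⅓)) + 0)*(½) = ((⅔ + 1) + 0)*(½) = (5/3 + 0)*(½) = (5/3)*(½) = ⅚ ≈ 0.83333)
-105 + b = -105 + ⅚ = -625/6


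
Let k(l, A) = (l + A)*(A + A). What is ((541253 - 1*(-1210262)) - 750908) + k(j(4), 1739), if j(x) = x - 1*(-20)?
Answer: 7132321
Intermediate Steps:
j(x) = 20 + x (j(x) = x + 20 = 20 + x)
k(l, A) = 2*A*(A + l) (k(l, A) = (A + l)*(2*A) = 2*A*(A + l))
((541253 - 1*(-1210262)) - 750908) + k(j(4), 1739) = ((541253 - 1*(-1210262)) - 750908) + 2*1739*(1739 + (20 + 4)) = ((541253 + 1210262) - 750908) + 2*1739*(1739 + 24) = (1751515 - 750908) + 2*1739*1763 = 1000607 + 6131714 = 7132321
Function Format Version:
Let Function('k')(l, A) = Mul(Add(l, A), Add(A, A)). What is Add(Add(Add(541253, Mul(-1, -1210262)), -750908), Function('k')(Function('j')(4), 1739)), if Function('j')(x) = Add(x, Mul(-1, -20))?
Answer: 7132321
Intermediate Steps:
Function('j')(x) = Add(20, x) (Function('j')(x) = Add(x, 20) = Add(20, x))
Function('k')(l, A) = Mul(2, A, Add(A, l)) (Function('k')(l, A) = Mul(Add(A, l), Mul(2, A)) = Mul(2, A, Add(A, l)))
Add(Add(Add(541253, Mul(-1, -1210262)), -750908), Function('k')(Function('j')(4), 1739)) = Add(Add(Add(541253, Mul(-1, -1210262)), -750908), Mul(2, 1739, Add(1739, Add(20, 4)))) = Add(Add(Add(541253, 1210262), -750908), Mul(2, 1739, Add(1739, 24))) = Add(Add(1751515, -750908), Mul(2, 1739, 1763)) = Add(1000607, 6131714) = 7132321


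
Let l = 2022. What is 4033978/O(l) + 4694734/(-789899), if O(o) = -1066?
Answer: -11158880331/2944169 ≈ -3790.2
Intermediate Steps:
4033978/O(l) + 4694734/(-789899) = 4033978/(-1066) + 4694734/(-789899) = 4033978*(-1/1066) + 4694734*(-1/789899) = -155153/41 - 426794/71809 = -11158880331/2944169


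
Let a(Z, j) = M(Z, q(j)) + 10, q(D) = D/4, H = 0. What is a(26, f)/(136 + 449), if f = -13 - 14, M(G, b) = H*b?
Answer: 2/117 ≈ 0.017094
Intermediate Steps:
q(D) = D/4 (q(D) = D*(¼) = D/4)
M(G, b) = 0 (M(G, b) = 0*b = 0)
f = -27
a(Z, j) = 10 (a(Z, j) = 0 + 10 = 10)
a(26, f)/(136 + 449) = 10/(136 + 449) = 10/585 = 10*(1/585) = 2/117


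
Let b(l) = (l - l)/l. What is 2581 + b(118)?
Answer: 2581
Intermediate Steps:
b(l) = 0 (b(l) = 0/l = 0)
2581 + b(118) = 2581 + 0 = 2581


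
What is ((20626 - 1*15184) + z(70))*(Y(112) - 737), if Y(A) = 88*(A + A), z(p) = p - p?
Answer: 103261950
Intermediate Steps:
z(p) = 0
Y(A) = 176*A (Y(A) = 88*(2*A) = 176*A)
((20626 - 1*15184) + z(70))*(Y(112) - 737) = ((20626 - 1*15184) + 0)*(176*112 - 737) = ((20626 - 15184) + 0)*(19712 - 737) = (5442 + 0)*18975 = 5442*18975 = 103261950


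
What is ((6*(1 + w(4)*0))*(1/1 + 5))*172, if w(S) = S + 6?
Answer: 6192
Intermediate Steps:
w(S) = 6 + S
((6*(1 + w(4)*0))*(1/1 + 5))*172 = ((6*(1 + (6 + 4)*0))*(1/1 + 5))*172 = ((6*(1 + 10*0))*(1*1 + 5))*172 = ((6*(1 + 0))*(1 + 5))*172 = ((6*1)*6)*172 = (6*6)*172 = 36*172 = 6192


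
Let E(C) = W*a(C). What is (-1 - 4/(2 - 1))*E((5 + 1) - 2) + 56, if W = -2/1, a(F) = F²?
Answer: 216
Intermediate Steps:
W = -2 (W = -2*1 = -2)
E(C) = -2*C²
(-1 - 4/(2 - 1))*E((5 + 1) - 2) + 56 = (-1 - 4/(2 - 1))*(-2*((5 + 1) - 2)²) + 56 = (-1 - 4/1)*(-2*(6 - 2)²) + 56 = (-1 - 4*1)*(-2*4²) + 56 = (-1 - 4)*(-2*16) + 56 = -5*(-32) + 56 = 160 + 56 = 216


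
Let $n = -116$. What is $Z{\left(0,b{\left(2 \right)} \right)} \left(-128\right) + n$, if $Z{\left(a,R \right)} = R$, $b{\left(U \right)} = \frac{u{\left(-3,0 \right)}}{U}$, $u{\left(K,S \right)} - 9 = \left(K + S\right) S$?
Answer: $-692$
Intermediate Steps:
$u{\left(K,S \right)} = 9 + S \left(K + S\right)$ ($u{\left(K,S \right)} = 9 + \left(K + S\right) S = 9 + S \left(K + S\right)$)
$b{\left(U \right)} = \frac{9}{U}$ ($b{\left(U \right)} = \frac{9 + 0^{2} - 0}{U} = \frac{9 + 0 + 0}{U} = \frac{9}{U}$)
$Z{\left(0,b{\left(2 \right)} \right)} \left(-128\right) + n = \frac{9}{2} \left(-128\right) - 116 = -576 - 116 = -692$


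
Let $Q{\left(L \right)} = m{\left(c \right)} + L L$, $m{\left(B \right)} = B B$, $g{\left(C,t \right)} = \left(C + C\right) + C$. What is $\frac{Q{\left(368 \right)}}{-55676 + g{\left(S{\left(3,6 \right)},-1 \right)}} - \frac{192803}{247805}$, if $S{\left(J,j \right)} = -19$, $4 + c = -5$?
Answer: $- \frac{44324306124}{13810916065} \approx -3.2094$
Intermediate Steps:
$c = -9$ ($c = -4 - 5 = -9$)
$g{\left(C,t \right)} = 3 C$ ($g{\left(C,t \right)} = 2 C + C = 3 C$)
$m{\left(B \right)} = B^{2}$
$Q{\left(L \right)} = 81 + L^{2}$ ($Q{\left(L \right)} = \left(-9\right)^{2} + L L = 81 + L^{2}$)
$\frac{Q{\left(368 \right)}}{-55676 + g{\left(S{\left(3,6 \right)},-1 \right)}} - \frac{192803}{247805} = \frac{81 + 368^{2}}{-55676 + 3 \left(-19\right)} - \frac{192803}{247805} = \frac{81 + 135424}{-55676 - 57} - \frac{192803}{247805} = \frac{135505}{-55733} - \frac{192803}{247805} = 135505 \left(- \frac{1}{55733}\right) - \frac{192803}{247805} = - \frac{135505}{55733} - \frac{192803}{247805} = - \frac{44324306124}{13810916065}$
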